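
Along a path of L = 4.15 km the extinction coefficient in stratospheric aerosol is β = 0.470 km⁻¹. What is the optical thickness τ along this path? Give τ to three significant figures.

1.95

τ = β·L = 0.470 × 4.15 = 1.9505.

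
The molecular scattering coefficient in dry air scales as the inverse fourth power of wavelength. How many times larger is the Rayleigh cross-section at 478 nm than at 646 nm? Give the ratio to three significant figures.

Rayleigh scattering ∝ λ⁻⁴, so the ratio of coefficients is the inverse fourth power of the wavelength ratio.
σ(478)/σ(646) = (646/478)⁴ = (1.3515)⁴ = 3.336.

3.34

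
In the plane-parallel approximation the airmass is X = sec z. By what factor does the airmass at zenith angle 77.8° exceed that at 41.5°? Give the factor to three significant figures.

3.54

X(77.8°)/X(41.5°) = sec 77.8° / sec 41.5° = cos 41.5° / cos 77.8° = 0.7490/0.2113 = 3.5441.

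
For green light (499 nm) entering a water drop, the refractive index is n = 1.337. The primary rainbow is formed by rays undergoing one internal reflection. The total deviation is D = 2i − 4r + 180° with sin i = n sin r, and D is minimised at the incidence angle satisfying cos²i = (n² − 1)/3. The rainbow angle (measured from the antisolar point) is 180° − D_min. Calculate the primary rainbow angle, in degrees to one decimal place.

41.5°

cos²i = (1.78757 − 1)/3 = 0.26252; i = arccos(0.51237) = 59.178°.
sin r = sin 59.178°/1.337 = 0.64231; r = 39.964°.
D_min = 2·59.178° − 4·39.964° + 180° = 138.500°.
Rainbow angle = 180° − D_min = 41.500°.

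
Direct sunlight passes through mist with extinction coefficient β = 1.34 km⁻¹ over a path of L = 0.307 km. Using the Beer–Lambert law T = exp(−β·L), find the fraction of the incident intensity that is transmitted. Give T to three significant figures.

τ = β·L = 1.34 × 0.307 = 0.4114.
T = exp(−0.4114) = 0.6627.

0.663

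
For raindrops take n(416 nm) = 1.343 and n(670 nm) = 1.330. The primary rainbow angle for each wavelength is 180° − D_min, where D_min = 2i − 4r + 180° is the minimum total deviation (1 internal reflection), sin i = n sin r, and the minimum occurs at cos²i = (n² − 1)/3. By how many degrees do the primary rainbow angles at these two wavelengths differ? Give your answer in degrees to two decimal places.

At 416 nm (n = 1.343): cos²i = 0.26788 → i = 58.830°, r = 39.577°, D_min = 139.354°, rainbow angle = 40.646°.
At 670 nm (n = 1.330): cos²i = 0.25630 → i = 59.585°, r = 40.422°, D_min = 137.484°, rainbow angle = 42.516°.
Angular width = |40.646° − 42.516°| = 1.871°.

1.87°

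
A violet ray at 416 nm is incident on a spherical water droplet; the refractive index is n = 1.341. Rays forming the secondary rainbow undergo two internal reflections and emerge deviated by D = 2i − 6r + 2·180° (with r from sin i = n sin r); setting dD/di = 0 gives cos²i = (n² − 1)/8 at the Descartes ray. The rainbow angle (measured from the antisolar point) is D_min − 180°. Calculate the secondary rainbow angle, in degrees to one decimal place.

53.0°

cos²i = (1.79828 − 1)/8 = 0.09979; i = arccos(0.31589) = 71.586°.
sin r = sin 71.586°/1.341 = 0.70753; r = 45.034°.
D_min = 2·71.586° − 6·45.034° + 360° = 232.966°.
Rainbow angle = D_min − 180° = 52.966°.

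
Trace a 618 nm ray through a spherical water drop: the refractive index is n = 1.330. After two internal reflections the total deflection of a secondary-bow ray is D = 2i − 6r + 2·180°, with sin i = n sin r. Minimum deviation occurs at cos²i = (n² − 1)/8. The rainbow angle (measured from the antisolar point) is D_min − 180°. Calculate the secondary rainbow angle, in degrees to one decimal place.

50.1°

cos²i = (1.76890 − 1)/8 = 0.09611; i = arccos(0.31002) = 71.940°.
sin r = sin 71.940°/1.330 = 0.71483; r = 45.630°.
D_min = 2·71.940° − 6·45.630° + 360° = 230.101°.
Rainbow angle = D_min − 180° = 50.101°.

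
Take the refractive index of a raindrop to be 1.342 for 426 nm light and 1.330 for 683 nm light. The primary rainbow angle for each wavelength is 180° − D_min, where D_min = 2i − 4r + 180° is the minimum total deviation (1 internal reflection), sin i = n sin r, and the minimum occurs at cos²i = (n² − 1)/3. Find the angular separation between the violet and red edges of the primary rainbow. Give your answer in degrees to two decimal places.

At 426 nm (n = 1.342): cos²i = 0.26699 → i = 58.888°, r = 39.641°, D_min = 139.213°, rainbow angle = 40.787°.
At 683 nm (n = 1.330): cos²i = 0.25630 → i = 59.585°, r = 40.422°, D_min = 137.484°, rainbow angle = 42.516°.
Angular width = |40.787° − 42.516°| = 1.729°.

1.73°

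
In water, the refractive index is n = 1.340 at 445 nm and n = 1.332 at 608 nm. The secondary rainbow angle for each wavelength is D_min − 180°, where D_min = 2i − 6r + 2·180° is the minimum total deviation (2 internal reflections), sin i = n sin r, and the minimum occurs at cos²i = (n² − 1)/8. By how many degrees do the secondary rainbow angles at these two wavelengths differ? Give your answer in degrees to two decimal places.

2.08°

At 445 nm (n = 1.340): cos²i = 0.09945 → i = 71.618°, r = 45.088°, D_min = 232.709°, rainbow angle = 52.709°.
At 608 nm (n = 1.332): cos²i = 0.09678 → i = 71.875°, r = 45.520°, D_min = 230.628°, rainbow angle = 50.628°.
Angular width = |52.709° − 50.628°| = 2.080°.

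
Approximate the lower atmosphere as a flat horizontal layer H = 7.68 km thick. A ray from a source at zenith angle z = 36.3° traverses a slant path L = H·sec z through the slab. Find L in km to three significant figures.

sec z = 1/cos 36.3° = 1.2408.
L = 7.68 × 1.2408 = 9.529 km.

9.53 km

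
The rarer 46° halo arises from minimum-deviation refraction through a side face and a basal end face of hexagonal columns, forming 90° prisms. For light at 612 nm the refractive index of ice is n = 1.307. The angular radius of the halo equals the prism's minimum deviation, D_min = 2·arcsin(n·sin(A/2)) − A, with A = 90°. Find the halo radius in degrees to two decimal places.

45.09°

n·sin(A/2) = 1.307 × sin 45° = 1.307 × 0.7071 = 0.9242.
D_min = 2·arcsin(0.9242) − 90° = 2 × 67.546° − 90° = 45.093°.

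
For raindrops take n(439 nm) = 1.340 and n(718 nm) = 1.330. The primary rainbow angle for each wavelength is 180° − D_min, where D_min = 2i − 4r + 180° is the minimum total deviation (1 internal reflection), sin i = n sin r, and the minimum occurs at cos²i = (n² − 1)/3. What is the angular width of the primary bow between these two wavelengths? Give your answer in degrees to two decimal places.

1.45°

At 439 nm (n = 1.340): cos²i = 0.26520 → i = 59.004°, r = 39.770°, D_min = 138.929°, rainbow angle = 41.071°.
At 718 nm (n = 1.330): cos²i = 0.25630 → i = 59.585°, r = 40.422°, D_min = 137.484°, rainbow angle = 42.516°.
Angular width = |41.071° − 42.516°| = 1.445°.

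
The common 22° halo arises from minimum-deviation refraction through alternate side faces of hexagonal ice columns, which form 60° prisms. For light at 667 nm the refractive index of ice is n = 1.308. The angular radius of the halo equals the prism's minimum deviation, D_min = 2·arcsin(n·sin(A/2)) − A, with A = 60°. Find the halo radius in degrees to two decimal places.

n·sin(A/2) = 1.308 × sin 30° = 1.308 × 0.5000 = 0.6540.
D_min = 2·arcsin(0.6540) − 60° = 2 × 40.844° − 60° = 21.688°.

21.69°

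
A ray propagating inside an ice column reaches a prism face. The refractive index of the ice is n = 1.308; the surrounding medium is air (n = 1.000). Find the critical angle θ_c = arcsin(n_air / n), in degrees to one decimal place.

sin θ_c = n_air / n = 1.000 / 1.308 = 0.7645.
θ_c = arcsin(0.7645) = 49.86°.

49.9°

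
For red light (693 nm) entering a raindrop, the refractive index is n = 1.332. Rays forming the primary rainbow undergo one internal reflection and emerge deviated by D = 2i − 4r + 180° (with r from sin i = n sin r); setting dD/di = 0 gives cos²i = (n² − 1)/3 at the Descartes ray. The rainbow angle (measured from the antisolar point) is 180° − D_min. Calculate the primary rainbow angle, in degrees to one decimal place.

42.2°

cos²i = (1.77422 − 1)/3 = 0.25807; i = arccos(0.50801) = 59.469°.
sin r = sin 59.469°/1.332 = 0.64666; r = 40.290°.
D_min = 2·59.469° − 4·40.290° + 180° = 137.776°.
Rainbow angle = 180° − D_min = 42.224°.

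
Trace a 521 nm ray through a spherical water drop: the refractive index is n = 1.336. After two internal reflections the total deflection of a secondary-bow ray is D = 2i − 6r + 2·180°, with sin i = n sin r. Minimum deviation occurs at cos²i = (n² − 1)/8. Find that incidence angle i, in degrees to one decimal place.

cos²i = (1.336² − 1)/8 = (1.78490 − 1)/8 = 0.09811.
cos i = 0.31323, so i = 71.746°.

71.7°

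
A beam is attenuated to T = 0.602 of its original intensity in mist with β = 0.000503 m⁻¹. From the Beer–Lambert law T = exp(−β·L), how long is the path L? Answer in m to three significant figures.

1010 m

Beer–Lambert: T = exp(−βL) ⇒ L = −ln(T)/β = −ln(0.602)/0.000503 = 0.5075/0.000503 = 1009 m.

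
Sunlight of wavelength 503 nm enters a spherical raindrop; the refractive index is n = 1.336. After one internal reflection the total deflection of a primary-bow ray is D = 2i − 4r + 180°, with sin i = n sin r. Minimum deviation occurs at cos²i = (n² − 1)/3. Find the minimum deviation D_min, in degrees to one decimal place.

138.4°

cos²i = (1.78490 − 1)/3 = 0.26163; i = arccos(0.51150) = 59.236°.
sin r = sin 59.236°/1.336 = 0.64318; r = 40.029°.
D_min = 2·59.236° − 4·40.029° + 180° = 138.356°.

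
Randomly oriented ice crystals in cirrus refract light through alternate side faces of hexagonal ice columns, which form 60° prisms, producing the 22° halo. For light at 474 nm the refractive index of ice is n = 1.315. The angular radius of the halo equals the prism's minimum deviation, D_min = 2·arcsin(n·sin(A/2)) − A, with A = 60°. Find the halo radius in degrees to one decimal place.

n·sin(A/2) = 1.315 × sin 30° = 1.315 × 0.5000 = 0.6575.
D_min = 2·arcsin(0.6575) − 60° = 2 × 41.109° − 60° = 22.219°.

22.2°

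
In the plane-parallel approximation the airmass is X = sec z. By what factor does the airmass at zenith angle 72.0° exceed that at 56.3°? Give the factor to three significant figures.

1.80

X(72.0°)/X(56.3°) = sec 72.0° / sec 56.3° = cos 56.3° / cos 72.0° = 0.5548/0.3090 = 1.7955.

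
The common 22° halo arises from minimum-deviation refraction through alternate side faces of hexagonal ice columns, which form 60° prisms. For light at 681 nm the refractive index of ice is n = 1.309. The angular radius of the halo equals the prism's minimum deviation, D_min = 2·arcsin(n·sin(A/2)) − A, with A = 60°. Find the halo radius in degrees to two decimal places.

21.76°

n·sin(A/2) = 1.309 × sin 30° = 1.309 × 0.5000 = 0.6545.
D_min = 2·arcsin(0.6545) − 60° = 2 × 40.882° − 60° = 21.763°.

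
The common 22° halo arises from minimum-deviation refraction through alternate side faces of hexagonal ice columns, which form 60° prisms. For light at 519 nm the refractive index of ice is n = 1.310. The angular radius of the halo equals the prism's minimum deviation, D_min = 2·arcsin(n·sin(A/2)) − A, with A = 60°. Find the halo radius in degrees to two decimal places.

21.84°

n·sin(A/2) = 1.310 × sin 30° = 1.310 × 0.5000 = 0.6550.
D_min = 2·arcsin(0.6550) − 60° = 2 × 40.920° − 60° = 21.839°.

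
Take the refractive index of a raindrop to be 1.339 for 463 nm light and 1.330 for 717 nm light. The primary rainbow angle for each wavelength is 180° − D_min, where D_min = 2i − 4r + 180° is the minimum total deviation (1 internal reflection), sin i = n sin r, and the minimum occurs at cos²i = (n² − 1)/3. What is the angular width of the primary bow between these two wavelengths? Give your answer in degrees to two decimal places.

1.30°

At 463 nm (n = 1.339): cos²i = 0.26431 → i = 59.062°, r = 39.834°, D_min = 138.786°, rainbow angle = 41.214°.
At 717 nm (n = 1.330): cos²i = 0.25630 → i = 59.585°, r = 40.422°, D_min = 137.484°, rainbow angle = 42.516°.
Angular width = |41.214° − 42.516°| = 1.303°.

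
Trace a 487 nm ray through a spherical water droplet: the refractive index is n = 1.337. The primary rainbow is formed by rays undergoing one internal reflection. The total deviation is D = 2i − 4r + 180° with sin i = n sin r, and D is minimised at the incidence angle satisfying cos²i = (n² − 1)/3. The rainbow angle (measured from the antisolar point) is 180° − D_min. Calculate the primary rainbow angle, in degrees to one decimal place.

41.5°

cos²i = (1.78757 − 1)/3 = 0.26252; i = arccos(0.51237) = 59.178°.
sin r = sin 59.178°/1.337 = 0.64231; r = 39.964°.
D_min = 2·59.178° − 4·39.964° + 180° = 138.500°.
Rainbow angle = 180° − D_min = 41.500°.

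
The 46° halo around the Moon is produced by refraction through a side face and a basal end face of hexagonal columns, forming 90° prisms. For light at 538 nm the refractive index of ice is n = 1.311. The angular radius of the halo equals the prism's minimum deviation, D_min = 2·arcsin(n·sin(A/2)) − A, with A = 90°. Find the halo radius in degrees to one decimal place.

45.9°

n·sin(A/2) = 1.311 × sin 45° = 1.311 × 0.7071 = 0.9270.
D_min = 2·arcsin(0.9270) − 90° = 2 × 67.974° − 90° = 45.949°.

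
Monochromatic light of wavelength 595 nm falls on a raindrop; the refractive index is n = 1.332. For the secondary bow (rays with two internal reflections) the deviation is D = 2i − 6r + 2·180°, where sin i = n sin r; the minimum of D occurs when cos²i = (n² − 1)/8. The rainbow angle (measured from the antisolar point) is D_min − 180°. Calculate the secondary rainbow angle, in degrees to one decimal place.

cos²i = (1.77422 − 1)/8 = 0.09678; i = arccos(0.31109) = 71.875°.
sin r = sin 71.875°/1.332 = 0.71350; r = 45.520°.
D_min = 2·71.875° − 6·45.520° + 360° = 230.628°.
Rainbow angle = D_min − 180° = 50.628°.

50.6°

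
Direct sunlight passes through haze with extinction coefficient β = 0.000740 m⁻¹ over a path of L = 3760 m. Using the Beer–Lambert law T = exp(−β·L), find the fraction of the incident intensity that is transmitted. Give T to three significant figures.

τ = β·L = 0.000740 × 3760 = 2.7824.
T = exp(−2.7824) = 0.0619.

0.0619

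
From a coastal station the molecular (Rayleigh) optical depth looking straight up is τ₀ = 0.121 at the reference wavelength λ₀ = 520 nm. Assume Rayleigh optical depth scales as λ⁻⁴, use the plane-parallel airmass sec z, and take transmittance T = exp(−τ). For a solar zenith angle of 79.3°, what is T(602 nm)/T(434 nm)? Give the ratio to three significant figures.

Airmass: sec 79.3° = 5.3860.
τ(602 nm) = 0.121 × (520/602)⁴ × 5.3860 = 0.121 × 0.5567 × 5.3860 = 0.3628.
τ(434 nm) = 0.121 × (520/434)⁴ × 5.3860 = 0.121 × 2.0609 × 5.3860 = 1.3431.
T(602)/T(434) = exp(τ_B − τ_A) = exp(0.9803) = 2.6652.

2.67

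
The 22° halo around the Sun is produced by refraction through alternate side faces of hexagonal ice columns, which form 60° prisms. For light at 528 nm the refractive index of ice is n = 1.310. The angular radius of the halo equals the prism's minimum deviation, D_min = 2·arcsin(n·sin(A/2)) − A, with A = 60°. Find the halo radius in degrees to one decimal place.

21.8°

n·sin(A/2) = 1.310 × sin 30° = 1.310 × 0.5000 = 0.6550.
D_min = 2·arcsin(0.6550) − 60° = 2 × 40.920° − 60° = 21.839°.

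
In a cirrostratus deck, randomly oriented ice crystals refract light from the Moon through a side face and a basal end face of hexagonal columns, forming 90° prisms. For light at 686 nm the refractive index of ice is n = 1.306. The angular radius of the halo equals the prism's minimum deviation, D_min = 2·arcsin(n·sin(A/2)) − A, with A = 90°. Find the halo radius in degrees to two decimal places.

44.88°

n·sin(A/2) = 1.306 × sin 45° = 1.306 × 0.7071 = 0.9235.
D_min = 2·arcsin(0.9235) − 90° = 2 × 67.440° − 90° = 44.881°.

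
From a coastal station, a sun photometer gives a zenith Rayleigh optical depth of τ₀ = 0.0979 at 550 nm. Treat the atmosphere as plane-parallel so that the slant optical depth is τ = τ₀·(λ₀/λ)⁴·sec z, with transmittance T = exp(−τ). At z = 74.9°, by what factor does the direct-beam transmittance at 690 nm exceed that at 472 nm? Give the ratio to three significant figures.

Airmass: sec 74.9° = 3.8387.
τ(690 nm) = 0.0979 × (550/690)⁴ × 3.8387 = 0.0979 × 0.4037 × 3.8387 = 0.1517.
τ(472 nm) = 0.0979 × (550/472)⁴ × 3.8387 = 0.0979 × 1.8437 × 3.8387 = 0.6929.
T(690)/T(472) = exp(τ_B − τ_A) = exp(0.5412) = 1.7180.

1.72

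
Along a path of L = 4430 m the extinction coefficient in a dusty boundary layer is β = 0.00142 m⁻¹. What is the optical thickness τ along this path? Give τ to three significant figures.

6.29

τ = β·L = 0.00142 × 4430 = 6.2906.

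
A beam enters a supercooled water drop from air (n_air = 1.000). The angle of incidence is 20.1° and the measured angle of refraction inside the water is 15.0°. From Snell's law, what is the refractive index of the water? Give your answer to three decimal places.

1.328

n = sin θ_i / sin θ_r = sin 20.1° / sin 15.0° = 0.3437 / 0.2588 = 1.3278.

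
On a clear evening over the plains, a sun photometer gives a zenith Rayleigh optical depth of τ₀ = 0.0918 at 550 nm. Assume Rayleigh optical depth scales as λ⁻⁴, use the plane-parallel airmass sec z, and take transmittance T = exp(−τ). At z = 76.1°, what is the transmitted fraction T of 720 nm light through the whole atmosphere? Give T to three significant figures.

sec 76.1° = 4.1627.
τ = 0.0918 × (550/720)⁴ × 4.1627 = 0.0918 × 0.3405 × 4.1627 = 0.1301.
T = exp(−0.1301) = 0.8780.

0.878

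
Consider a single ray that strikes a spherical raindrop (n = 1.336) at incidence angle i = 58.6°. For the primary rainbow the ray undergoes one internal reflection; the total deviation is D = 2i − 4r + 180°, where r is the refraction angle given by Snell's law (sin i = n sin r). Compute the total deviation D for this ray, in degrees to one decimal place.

138.4°

sin r = sin 58.6° / 1.336 = 0.8536/1.336 = 0.6389; r = 39.71°.
D = 2·58.6° − 4·39.71° + 180° = 117.20° − 158.84° + 180° = 138.36°.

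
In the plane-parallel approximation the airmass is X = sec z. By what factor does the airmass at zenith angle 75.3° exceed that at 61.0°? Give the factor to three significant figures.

X(75.3°)/X(61.0°) = sec 75.3° / sec 61.0° = cos 61.0° / cos 75.3° = 0.4848/0.2538 = 1.9105.

1.91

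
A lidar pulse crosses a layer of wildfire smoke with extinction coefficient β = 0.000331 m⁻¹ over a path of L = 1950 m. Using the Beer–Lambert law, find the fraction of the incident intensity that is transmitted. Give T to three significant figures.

τ = β·L = 0.000331 × 1950 = 0.6455.
T = exp(−0.6455) = 0.5244.

0.524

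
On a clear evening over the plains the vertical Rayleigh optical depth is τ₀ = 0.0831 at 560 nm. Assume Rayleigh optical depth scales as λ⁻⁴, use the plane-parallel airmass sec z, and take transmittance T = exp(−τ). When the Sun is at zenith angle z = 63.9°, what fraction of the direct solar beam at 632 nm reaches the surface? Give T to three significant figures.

sec 63.9° = 2.2730.
τ = 0.0831 × (560/632)⁴ × 2.2730 = 0.0831 × 0.6164 × 2.2730 = 0.1164.
T = exp(−0.1164) = 0.8901.

0.890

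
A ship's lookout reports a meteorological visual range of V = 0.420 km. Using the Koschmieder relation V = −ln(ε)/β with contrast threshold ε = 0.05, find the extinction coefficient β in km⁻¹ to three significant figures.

7.13 km⁻¹

β = −ln(0.05) / V = 2.996 / 0.420 = 7.1327 km⁻¹.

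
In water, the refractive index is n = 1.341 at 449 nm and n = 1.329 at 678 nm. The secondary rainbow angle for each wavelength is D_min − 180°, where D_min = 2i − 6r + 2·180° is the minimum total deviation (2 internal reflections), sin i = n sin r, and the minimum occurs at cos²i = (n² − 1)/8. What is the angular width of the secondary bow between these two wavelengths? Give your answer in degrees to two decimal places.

3.13°

At 449 nm (n = 1.341): cos²i = 0.09979 → i = 71.586°, r = 45.034°, D_min = 232.966°, rainbow angle = 52.966°.
At 678 nm (n = 1.329): cos²i = 0.09578 → i = 71.972°, r = 45.685°, D_min = 229.837°, rainbow angle = 49.837°.
Angular width = |52.966° − 49.837°| = 3.129°.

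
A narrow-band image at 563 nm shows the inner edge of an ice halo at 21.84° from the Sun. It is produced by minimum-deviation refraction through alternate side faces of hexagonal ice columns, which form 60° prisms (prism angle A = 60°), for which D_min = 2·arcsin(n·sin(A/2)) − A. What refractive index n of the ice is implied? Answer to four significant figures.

1.310

Rearranging: n = sin((D_min + A)/2) / sin(A/2).
(D_min + A)/2 = (21.84° + 60°)/2 = 40.920°.
n = sin 40.920° / sin 30° = 0.6550 / 0.5000 = 1.3100.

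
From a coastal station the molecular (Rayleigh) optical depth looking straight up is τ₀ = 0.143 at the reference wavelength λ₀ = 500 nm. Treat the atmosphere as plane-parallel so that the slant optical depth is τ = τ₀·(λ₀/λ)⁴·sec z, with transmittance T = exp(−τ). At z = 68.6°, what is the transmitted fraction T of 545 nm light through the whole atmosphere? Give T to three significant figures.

sec 68.6° = 2.7407.
τ = 0.143 × (500/545)⁴ × 2.7407 = 0.143 × 0.7084 × 2.7407 = 0.2776.
T = exp(−0.2776) = 0.7576.

0.758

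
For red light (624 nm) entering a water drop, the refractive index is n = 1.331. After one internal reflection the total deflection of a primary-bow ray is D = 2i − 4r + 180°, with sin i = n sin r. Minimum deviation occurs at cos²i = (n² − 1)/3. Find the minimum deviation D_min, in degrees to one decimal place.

cos²i = (1.77156 − 1)/3 = 0.25719; i = arccos(0.50714) = 59.527°.
sin r = sin 59.527°/1.331 = 0.64753; r = 40.356°.
D_min = 2·59.527° − 4·40.356° + 180° = 137.630°.

137.6°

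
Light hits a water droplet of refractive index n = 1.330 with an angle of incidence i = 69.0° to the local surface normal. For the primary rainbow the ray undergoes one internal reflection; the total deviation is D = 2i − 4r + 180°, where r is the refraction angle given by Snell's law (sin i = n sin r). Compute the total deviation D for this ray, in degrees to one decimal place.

sin r = sin 69.0° / 1.330 = 0.9336/1.330 = 0.7019; r = 44.58°.
D = 2·69.0° − 4·44.58° + 180° = 138.00° − 178.33° + 180° = 139.67°.

139.7°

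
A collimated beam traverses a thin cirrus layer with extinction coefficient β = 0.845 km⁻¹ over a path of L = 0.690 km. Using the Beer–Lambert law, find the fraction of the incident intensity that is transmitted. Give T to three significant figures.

τ = β·L = 0.845 × 0.690 = 0.5830.
T = exp(−0.5830) = 0.5582.

0.558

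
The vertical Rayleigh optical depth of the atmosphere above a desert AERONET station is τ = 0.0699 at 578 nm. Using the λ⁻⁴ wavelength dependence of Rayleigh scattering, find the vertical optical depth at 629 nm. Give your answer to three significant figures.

τ(629 nm) = τ(578 nm) × (578/629)⁴ = 0.0699 × (0.9189)⁴ = 0.0699 × 0.7130 = 0.0498.

0.0498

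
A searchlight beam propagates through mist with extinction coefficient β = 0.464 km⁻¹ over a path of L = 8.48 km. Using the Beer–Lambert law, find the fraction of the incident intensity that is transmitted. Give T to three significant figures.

0.0196

τ = β·L = 0.464 × 8.48 = 3.9347.
T = exp(−3.9347) = 0.0196.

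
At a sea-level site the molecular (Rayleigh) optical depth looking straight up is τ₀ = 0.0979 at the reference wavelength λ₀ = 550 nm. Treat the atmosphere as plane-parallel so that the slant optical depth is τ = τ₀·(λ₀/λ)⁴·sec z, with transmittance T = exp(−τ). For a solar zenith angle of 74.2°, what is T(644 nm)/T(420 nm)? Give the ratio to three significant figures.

Airmass: sec 74.2° = 3.6727.
τ(644 nm) = 0.0979 × (550/644)⁴ × 3.6727 = 0.0979 × 0.5320 × 3.6727 = 0.1913.
τ(420 nm) = 0.0979 × (550/420)⁴ × 3.6727 = 0.0979 × 2.9407 × 3.6727 = 1.0574.
T(644)/T(420) = exp(τ_B − τ_A) = exp(0.8661) = 2.3776.

2.38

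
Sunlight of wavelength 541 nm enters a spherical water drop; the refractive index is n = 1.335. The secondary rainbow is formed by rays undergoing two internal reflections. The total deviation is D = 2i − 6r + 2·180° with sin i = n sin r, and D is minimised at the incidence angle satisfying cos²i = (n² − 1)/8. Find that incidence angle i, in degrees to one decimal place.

71.8°

cos²i = (1.335² − 1)/8 = (1.78222 − 1)/8 = 0.09778.
cos i = 0.31269, so i = 71.778°.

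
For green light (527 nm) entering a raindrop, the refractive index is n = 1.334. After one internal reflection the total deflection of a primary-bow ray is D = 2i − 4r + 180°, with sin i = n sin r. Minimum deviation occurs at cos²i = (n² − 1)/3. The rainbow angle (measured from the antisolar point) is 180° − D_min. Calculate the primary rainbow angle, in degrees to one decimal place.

cos²i = (1.77956 − 1)/3 = 0.25985; i = arccos(0.50976) = 59.352°.
sin r = sin 59.352°/1.334 = 0.64492; r = 40.159°.
D_min = 2·59.352° − 4·40.159° + 180° = 138.067°.
Rainbow angle = 180° − D_min = 41.933°.

41.9°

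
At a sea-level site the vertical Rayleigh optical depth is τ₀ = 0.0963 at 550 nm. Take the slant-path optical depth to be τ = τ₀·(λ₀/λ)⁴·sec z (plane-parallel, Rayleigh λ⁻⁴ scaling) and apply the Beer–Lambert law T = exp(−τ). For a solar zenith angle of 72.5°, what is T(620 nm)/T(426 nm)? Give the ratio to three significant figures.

2.00

Airmass: sec 72.5° = 3.3255.
τ(620 nm) = 0.0963 × (550/620)⁴ × 3.3255 = 0.0963 × 0.6193 × 3.3255 = 0.1983.
τ(426 nm) = 0.0963 × (550/426)⁴ × 3.3255 = 0.0963 × 2.7785 × 3.3255 = 0.8898.
T(620)/T(426) = exp(τ_B − τ_A) = exp(0.6915) = 1.9967.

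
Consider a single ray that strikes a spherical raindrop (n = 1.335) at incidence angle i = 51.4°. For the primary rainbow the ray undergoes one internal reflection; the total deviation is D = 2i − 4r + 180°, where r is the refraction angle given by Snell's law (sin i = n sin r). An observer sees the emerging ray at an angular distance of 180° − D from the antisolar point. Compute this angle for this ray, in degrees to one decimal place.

40.5°

sin r = sin 51.4° / 1.335 = 0.7815/1.335 = 0.5854; r = 35.83°.
D = 2·51.4° − 4·35.83° + 180° = 102.80° − 143.33° + 180° = 139.47°.
Angle from antisolar point = 180° − D = 40.53°.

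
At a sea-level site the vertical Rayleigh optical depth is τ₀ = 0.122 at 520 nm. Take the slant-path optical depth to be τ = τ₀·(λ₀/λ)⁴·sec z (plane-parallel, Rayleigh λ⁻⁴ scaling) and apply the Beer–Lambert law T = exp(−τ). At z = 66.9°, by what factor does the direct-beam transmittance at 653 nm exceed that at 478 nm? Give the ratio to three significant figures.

1.36

Airmass: sec 66.9° = 2.5488.
τ(653 nm) = 0.122 × (520/653)⁴ × 2.5488 = 0.122 × 0.4021 × 2.5488 = 0.1250.
τ(478 nm) = 0.122 × (520/478)⁴ × 2.5488 = 0.122 × 1.4006 × 2.5488 = 0.4355.
T(653)/T(478) = exp(τ_B − τ_A) = exp(0.3105) = 1.3641.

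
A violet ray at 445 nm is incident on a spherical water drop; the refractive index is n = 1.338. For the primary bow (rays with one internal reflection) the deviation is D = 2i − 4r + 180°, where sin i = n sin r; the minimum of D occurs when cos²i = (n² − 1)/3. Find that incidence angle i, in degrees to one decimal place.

cos²i = (1.338² − 1)/3 = (1.79024 − 1)/3 = 0.26341.
cos i = 0.51324, so i = 59.120°.

59.1°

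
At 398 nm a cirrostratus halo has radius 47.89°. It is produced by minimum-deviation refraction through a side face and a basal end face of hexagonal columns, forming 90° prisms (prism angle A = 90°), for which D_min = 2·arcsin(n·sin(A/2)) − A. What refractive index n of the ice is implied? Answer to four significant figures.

1.320

Rearranging: n = sin((D_min + A)/2) / sin(A/2).
(D_min + A)/2 = (47.89° + 90°)/2 = 68.945°.
n = sin 68.945° / sin 45° = 0.9332 / 0.7071 = 1.3198.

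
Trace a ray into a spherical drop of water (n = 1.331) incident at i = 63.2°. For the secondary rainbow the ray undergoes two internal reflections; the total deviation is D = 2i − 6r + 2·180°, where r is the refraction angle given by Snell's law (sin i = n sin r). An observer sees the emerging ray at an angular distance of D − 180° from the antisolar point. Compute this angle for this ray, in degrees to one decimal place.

sin r = sin 63.2° / 1.331 = 0.8926/1.331 = 0.6706; r = 42.11°.
D = 2·63.2° − 6·42.11° + 2·180° = 126.40° − 252.69° + 360° = 233.71°.
Angle from antisolar point = D − 180° = 53.71°.

53.7°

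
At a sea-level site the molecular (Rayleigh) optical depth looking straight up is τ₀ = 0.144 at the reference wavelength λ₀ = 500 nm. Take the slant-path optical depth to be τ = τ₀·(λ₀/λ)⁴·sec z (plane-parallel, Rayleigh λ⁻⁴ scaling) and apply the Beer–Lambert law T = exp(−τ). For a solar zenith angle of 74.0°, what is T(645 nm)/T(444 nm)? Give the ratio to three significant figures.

1.92

Airmass: sec 74.0° = 3.6280.
τ(645 nm) = 0.144 × (500/645)⁴ × 3.6280 = 0.144 × 0.3611 × 3.6280 = 0.1887.
τ(444 nm) = 0.144 × (500/444)⁴ × 3.6280 = 0.144 × 1.6082 × 3.6280 = 0.8402.
T(645)/T(444) = exp(τ_B − τ_A) = exp(0.6515) = 1.9185.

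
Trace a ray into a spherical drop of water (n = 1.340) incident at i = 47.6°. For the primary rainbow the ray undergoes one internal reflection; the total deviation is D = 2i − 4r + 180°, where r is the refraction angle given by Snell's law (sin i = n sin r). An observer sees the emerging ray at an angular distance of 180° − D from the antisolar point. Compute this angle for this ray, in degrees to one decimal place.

sin r = sin 47.6° / 1.340 = 0.7385/1.340 = 0.5511; r = 33.44°.
D = 2·47.6° − 4·33.44° + 180° = 95.20° − 133.77° + 180° = 141.43°.
Angle from antisolar point = 180° − D = 38.57°.

38.6°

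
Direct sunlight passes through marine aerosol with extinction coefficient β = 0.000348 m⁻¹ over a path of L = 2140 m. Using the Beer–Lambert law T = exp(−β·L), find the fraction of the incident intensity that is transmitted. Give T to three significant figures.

0.475

τ = β·L = 0.000348 × 2140 = 0.7447.
T = exp(−0.7447) = 0.4749.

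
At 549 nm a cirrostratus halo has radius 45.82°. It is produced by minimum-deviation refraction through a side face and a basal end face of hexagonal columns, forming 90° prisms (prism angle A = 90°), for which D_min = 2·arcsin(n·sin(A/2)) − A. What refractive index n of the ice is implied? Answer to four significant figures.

Rearranging: n = sin((D_min + A)/2) / sin(A/2).
(D_min + A)/2 = (45.82° + 90°)/2 = 67.910°.
n = sin 67.910° / sin 45° = 0.9266 / 0.7071 = 1.3104.

1.310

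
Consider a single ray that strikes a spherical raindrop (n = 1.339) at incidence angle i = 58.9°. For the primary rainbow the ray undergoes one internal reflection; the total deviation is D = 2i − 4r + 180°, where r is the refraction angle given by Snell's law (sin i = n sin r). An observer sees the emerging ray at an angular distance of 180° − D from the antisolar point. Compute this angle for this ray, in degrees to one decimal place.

41.2°

sin r = sin 58.9° / 1.339 = 0.8563/1.339 = 0.6395; r = 39.75°.
D = 2·58.9° − 4·39.75° + 180° = 117.80° − 159.01° + 180° = 138.79°.
Angle from antisolar point = 180° − D = 41.21°.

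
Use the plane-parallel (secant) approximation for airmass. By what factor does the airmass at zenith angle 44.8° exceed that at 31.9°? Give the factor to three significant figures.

X(44.8°)/X(31.9°) = sec 44.8° / sec 31.9° = cos 31.9° / cos 44.8° = 0.8490/0.7096 = 1.1965.

1.20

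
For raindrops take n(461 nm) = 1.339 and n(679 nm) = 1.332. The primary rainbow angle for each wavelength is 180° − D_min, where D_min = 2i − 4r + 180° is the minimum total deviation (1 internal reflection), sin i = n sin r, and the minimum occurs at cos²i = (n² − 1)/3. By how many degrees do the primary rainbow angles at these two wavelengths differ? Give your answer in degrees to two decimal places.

At 461 nm (n = 1.339): cos²i = 0.26431 → i = 59.062°, r = 39.834°, D_min = 138.786°, rainbow angle = 41.214°.
At 679 nm (n = 1.332): cos²i = 0.25807 → i = 59.469°, r = 40.290°, D_min = 137.776°, rainbow angle = 42.224°.
Angular width = |41.214° − 42.224°| = 1.010°.

1.01°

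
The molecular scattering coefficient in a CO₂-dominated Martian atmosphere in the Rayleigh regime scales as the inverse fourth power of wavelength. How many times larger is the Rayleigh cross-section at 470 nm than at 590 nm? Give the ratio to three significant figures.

2.48

Rayleigh scattering ∝ λ⁻⁴, so the ratio of coefficients is the inverse fourth power of the wavelength ratio.
σ(470)/σ(590) = (590/470)⁴ = (1.2553)⁴ = 2.483.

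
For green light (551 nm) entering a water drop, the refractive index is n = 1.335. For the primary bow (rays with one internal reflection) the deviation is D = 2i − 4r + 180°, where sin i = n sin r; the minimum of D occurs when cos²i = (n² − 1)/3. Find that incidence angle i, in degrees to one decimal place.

cos²i = (1.335² − 1)/3 = (1.78222 − 1)/3 = 0.26074.
cos i = 0.51063, so i = 59.294°.

59.3°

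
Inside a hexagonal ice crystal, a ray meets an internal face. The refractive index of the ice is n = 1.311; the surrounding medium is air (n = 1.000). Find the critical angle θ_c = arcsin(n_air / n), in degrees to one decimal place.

sin θ_c = n_air / n = 1.000 / 1.311 = 0.7628.
θ_c = arcsin(0.7628) = 49.71°.

49.7°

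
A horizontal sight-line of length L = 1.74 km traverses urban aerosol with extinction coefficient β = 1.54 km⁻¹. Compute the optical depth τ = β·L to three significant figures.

2.68

τ = β·L = 1.54 × 1.74 = 2.6796.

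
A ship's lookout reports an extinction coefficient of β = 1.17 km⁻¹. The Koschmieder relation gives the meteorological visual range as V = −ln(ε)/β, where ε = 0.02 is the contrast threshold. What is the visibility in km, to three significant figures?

V = −ln(0.02) / 1.17 = 3.912 / 1.17 = 3.3436 km.

3.34 km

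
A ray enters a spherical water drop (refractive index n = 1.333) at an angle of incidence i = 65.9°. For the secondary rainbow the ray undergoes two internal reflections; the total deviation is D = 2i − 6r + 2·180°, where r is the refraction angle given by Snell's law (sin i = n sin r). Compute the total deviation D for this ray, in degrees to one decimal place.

sin r = sin 65.9° / 1.333 = 0.9128/1.333 = 0.6848; r = 43.22°.
D = 2·65.9° − 6·43.22° + 2·180° = 131.80° − 259.32° + 360° = 232.48°.

232.5°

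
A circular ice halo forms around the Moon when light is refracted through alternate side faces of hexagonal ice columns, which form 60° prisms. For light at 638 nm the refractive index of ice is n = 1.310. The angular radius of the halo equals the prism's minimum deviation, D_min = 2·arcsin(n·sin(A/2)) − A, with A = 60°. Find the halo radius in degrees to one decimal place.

21.8°

n·sin(A/2) = 1.310 × sin 30° = 1.310 × 0.5000 = 0.6550.
D_min = 2·arcsin(0.6550) − 60° = 2 × 40.920° − 60° = 21.839°.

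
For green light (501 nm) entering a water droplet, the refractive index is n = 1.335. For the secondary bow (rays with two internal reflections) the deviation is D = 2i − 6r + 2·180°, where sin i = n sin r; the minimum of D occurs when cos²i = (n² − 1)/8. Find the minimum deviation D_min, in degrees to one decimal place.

231.4°

cos²i = (1.78222 − 1)/8 = 0.09778; i = arccos(0.31269) = 71.778°.
sin r = sin 71.778°/1.335 = 0.71150; r = 45.357°.
D_min = 2·71.778° − 6·45.357° + 360° = 231.414°.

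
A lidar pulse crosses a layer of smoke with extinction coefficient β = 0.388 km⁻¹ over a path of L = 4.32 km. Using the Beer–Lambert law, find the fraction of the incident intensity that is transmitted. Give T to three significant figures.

0.187

τ = β·L = 0.388 × 4.32 = 1.6762.
T = exp(−1.6762) = 0.1871.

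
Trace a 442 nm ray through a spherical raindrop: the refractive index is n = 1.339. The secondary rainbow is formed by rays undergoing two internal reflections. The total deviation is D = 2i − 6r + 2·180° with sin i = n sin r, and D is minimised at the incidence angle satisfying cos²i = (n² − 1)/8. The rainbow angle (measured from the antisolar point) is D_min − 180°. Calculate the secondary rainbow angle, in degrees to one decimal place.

cos²i = (1.79292 − 1)/8 = 0.09912; i = arccos(0.31483) = 71.650°.
sin r = sin 71.650°/1.339 = 0.70885; r = 45.141°.
D_min = 2·71.650° − 6·45.141° + 360° = 232.451°.
Rainbow angle = D_min − 180° = 52.451°.

52.5°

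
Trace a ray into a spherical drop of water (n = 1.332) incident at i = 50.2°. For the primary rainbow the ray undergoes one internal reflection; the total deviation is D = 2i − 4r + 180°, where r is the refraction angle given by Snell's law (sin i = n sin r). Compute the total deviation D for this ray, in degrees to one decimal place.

sin r = sin 50.2° / 1.332 = 0.7683/1.332 = 0.5768; r = 35.23°.
D = 2·50.2° − 4·35.23° + 180° = 100.40° − 140.90° + 180° = 139.50°.

139.5°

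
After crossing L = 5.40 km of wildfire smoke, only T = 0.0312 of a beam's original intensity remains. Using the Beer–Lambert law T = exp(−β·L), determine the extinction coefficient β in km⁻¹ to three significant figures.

Beer–Lambert: T = exp(−βL) ⇒ β = −ln(T)/L = −ln(0.0312)/5.40 = 3.4673/5.40 = 0.6421 km⁻¹.

0.642 km⁻¹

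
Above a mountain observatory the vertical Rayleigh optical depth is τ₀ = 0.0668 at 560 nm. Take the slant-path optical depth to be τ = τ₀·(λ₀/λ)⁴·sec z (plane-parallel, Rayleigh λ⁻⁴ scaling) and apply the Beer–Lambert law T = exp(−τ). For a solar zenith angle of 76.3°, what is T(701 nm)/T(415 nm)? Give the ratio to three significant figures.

Airmass: sec 76.3° = 4.2223.
τ(701 nm) = 0.0668 × (560/701)⁴ × 4.2223 = 0.0668 × 0.4073 × 4.2223 = 0.1149.
τ(415 nm) = 0.0668 × (560/415)⁴ × 4.2223 = 0.0668 × 3.3156 × 4.2223 = 0.9352.
T(701)/T(415) = exp(τ_B − τ_A) = exp(0.8203) = 2.2712.

2.27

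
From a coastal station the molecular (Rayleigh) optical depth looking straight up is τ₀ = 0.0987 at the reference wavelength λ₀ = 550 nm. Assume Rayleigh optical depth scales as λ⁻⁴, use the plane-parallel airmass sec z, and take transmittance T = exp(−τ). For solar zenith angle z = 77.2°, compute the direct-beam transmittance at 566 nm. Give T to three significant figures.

sec 77.2° = 4.5137.
τ = 0.0987 × (550/566)⁴ × 4.5137 = 0.0987 × 0.8916 × 4.5137 = 0.3972.
T = exp(−0.3972) = 0.6722.

0.672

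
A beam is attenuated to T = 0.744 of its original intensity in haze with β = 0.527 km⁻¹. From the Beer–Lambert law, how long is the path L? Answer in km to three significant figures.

Beer–Lambert: T = exp(−βL) ⇒ L = −ln(T)/β = −ln(0.744)/0.527 = 0.2957/0.527 = 0.5611 km.

0.561 km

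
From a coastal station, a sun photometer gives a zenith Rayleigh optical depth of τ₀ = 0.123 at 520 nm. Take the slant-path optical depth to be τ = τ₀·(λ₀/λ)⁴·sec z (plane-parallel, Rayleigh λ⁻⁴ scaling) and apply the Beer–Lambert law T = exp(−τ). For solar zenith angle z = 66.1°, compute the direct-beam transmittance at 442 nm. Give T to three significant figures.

0.559

sec 66.1° = 2.4683.
τ = 0.123 × (520/442)⁴ × 2.4683 = 0.123 × 1.9157 × 2.4683 = 0.5816.
T = exp(−0.5816) = 0.5590.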